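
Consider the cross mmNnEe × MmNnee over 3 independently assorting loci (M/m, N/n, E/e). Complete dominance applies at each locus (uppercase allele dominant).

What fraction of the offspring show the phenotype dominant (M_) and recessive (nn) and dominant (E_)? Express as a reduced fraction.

mmNnEe gametes: mNE×2, mNe×2, mnE×2, mne×2
MmNnee gametes: MNe×2, Mne×2, mNe×2, mne×2
mmNnEe×MmNnee grid (8·8=64): MmNNEe=4 MmNNee=4 MmNnEe=8 MmNnee=8 MmnnEe=4 Mmnnee=4 mmNNEe=4 mmNNee=4 mmNnEe=8 mmNnee=8 mmnnEe=4 mmnnee=4
M_ nn E_ hits 4/64; gcd=4; 4÷4/64÷4 = 1/16

P(M_ nn E_) = 1/16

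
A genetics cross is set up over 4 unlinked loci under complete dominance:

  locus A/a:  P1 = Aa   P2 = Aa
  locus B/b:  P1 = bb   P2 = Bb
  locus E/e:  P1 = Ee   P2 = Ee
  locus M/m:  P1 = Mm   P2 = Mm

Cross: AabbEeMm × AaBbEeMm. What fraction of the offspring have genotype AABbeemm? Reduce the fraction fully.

AabbEeMm gametes: AbEM×2, AbEm×2, AbeM×2, Abem×2, abEM×2, abEm×2, abeM×2, abem×2
AaBbEeMm gametes: ABEM×1, ABEm×1, ABeM×1, ABem×1, AbEM×1, AbEm×1, AbeM×1, Abem×1, aBEM×1, aBEm×1, aBeM×1, aBem×1, abEM×1, abEm×1, abeM×1, abem×1
AabbEeMm×AaBbEeMm grid (16·16=256): AABbEEMM=2 AABbEEMm=4 AABbEEmm=2 AABbEeMM=4 AABbEeMm=8 AABbEemm=4 AABbeeMM=2 AABbeeMm=4 AABbeemm=2 AAbbEEMM=2 AAbbEEMm=4 AAbbEEmm=2 AAbbEeMM=4 AAbbEeMm=8 AAbbEemm=4 AAbbeeMM=2 AAbbeeMm=4 AAbbeemm=2 AaBbEEMM=4 AaBbEEMm=8 AaBbEEmm=4 AaBbEeMM=8 AaBbEeMm=16 AaBbEemm=8 AaBbeeMM=4 AaBbeeMm=8 AaBbeemm=4 AabbEEMM=4 AabbEEMm=8 AabbEEmm=4 AabbEeMM=8 AabbEeMm=16 AabbEemm=8 AabbeeMM=4 AabbeeMm=8 Aabbeemm=4 aaBbEEMM=2 aaBbEEMm=4 aaBbEEmm=2 aaBbEeMM=4 aaBbEeMm=8 aaBbEemm=4 aaBbeeMM=2 aaBbeeMm=4 aaBbeemm=2 aabbEEMM=2 aabbEEMm=4 aabbEEmm=2 aabbEeMM=4 aabbEeMm=8 aabbEemm=4 aabbeeMM=2 aabbeeMm=4 aabbeemm=2
AABbeemm hits 2/256; gcd=2; 2÷2/256÷2 = 1/128

P(AABbeemm) = 1/128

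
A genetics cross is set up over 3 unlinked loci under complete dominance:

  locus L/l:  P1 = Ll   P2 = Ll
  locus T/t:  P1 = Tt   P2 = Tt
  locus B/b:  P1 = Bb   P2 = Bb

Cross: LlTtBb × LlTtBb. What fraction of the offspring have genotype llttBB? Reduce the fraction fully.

P(llttBB) = 1/64

LlTtBb gametes: LTB×1, LTb×1, LtB×1, Ltb×1, lTB×1, lTb×1, ltB×1, ltb×1
LlTtBb gametes: LTB×1, LTb×1, LtB×1, Ltb×1, lTB×1, lTb×1, ltB×1, ltb×1
LlTtBb×LlTtBb grid (8·8=64): LLTTBB=1 LLTTBb=2 LLTTbb=1 LLTtBB=2 LLTtBb=4 LLTtbb=2 LLttBB=1 LLttBb=2 LLttbb=1 LlTTBB=2 LlTTBb=4 LlTTbb=2 LlTtBB=4 LlTtBb=8 LlTtbb=4 LlttBB=2 LlttBb=4 Llttbb=2 llTTBB=1 llTTBb=2 llTTbb=1 llTtBB=2 llTtBb=4 llTtbb=2 llttBB=1 llttBb=2 llttbb=1
llttBB hits 1/64; gcd=1; 1÷1/64÷1 = 1/64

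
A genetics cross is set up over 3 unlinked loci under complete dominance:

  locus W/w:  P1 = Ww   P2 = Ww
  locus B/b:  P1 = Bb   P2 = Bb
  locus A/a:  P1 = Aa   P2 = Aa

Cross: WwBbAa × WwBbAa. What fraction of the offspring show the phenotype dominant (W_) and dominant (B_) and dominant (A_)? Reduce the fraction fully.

P(W_ B_ A_) = 27/64

WwBbAa gametes: WBA×1, WBa×1, WbA×1, Wba×1, wBA×1, wBa×1, wbA×1, wba×1
WwBbAa gametes: WBA×1, WBa×1, WbA×1, Wba×1, wBA×1, wBa×1, wbA×1, wba×1
WwBbAa×WwBbAa grid (8·8=64): WWBBAA=1 WWBBAa=2 WWBBaa=1 WWBbAA=2 WWBbAa=4 WWBbaa=2 WWbbAA=1 WWbbAa=2 WWbbaa=1 WwBBAA=2 WwBBAa=4 WwBBaa=2 WwBbAA=4 WwBbAa=8 WwBbaa=4 WwbbAA=2 WwbbAa=4 Wwbbaa=2 wwBBAA=1 wwBBAa=2 wwBBaa=1 wwBbAA=2 wwBbAa=4 wwBbaa=2 wwbbAA=1 wwbbAa=2 wwbbaa=1
W_ B_ A_ hits 27/64; gcd=1; 27÷1/64÷1 = 27/64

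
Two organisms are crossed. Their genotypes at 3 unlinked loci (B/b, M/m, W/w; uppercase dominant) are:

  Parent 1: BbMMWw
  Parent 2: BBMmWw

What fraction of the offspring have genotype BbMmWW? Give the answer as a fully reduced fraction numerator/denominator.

BbMMWw gametes: BMW×2, BMw×2, bMW×2, bMw×2
BBMmWw gametes: BMW×2, BMw×2, BmW×2, Bmw×2
BbMMWw×BBMmWw grid (8·8=64): BBMMWW=4 BBMMWw=8 BBMMww=4 BBMmWW=4 BBMmWw=8 BBMmww=4 BbMMWW=4 BbMMWw=8 BbMMww=4 BbMmWW=4 BbMmWw=8 BbMmww=4
BbMmWW hits 4/64; gcd=4; 4÷4/64÷4 = 1/16

P(BbMmWW) = 1/16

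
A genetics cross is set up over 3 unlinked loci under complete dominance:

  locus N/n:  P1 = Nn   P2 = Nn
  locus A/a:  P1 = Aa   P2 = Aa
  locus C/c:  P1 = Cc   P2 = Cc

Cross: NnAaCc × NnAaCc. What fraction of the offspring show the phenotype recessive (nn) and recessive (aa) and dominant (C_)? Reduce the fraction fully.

P(nn aa C_) = 3/64

NnAaCc gametes: NAC×1, NAc×1, NaC×1, Nac×1, nAC×1, nAc×1, naC×1, nac×1
NnAaCc gametes: NAC×1, NAc×1, NaC×1, Nac×1, nAC×1, nAc×1, naC×1, nac×1
NnAaCc×NnAaCc grid (8·8=64): NNAACC=1 NNAACc=2 NNAAcc=1 NNAaCC=2 NNAaCc=4 NNAacc=2 NNaaCC=1 NNaaCc=2 NNaacc=1 NnAACC=2 NnAACc=4 NnAAcc=2 NnAaCC=4 NnAaCc=8 NnAacc=4 NnaaCC=2 NnaaCc=4 Nnaacc=2 nnAACC=1 nnAACc=2 nnAAcc=1 nnAaCC=2 nnAaCc=4 nnAacc=2 nnaaCC=1 nnaaCc=2 nnaacc=1
nn aa C_ hits 3/64; gcd=1; 3÷1/64÷1 = 3/64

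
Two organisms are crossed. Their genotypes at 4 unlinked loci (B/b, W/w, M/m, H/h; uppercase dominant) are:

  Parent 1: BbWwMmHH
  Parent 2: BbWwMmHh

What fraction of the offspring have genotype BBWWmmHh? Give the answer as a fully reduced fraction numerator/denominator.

BbWwMmHH gametes: BWMH×2, BWmH×2, BwMH×2, BwmH×2, bWMH×2, bWmH×2, bwMH×2, bwmH×2
BbWwMmHh gametes: BWMH×1, BWMh×1, BWmH×1, BWmh×1, BwMH×1, BwMh×1, BwmH×1, Bwmh×1, bWMH×1, bWMh×1, bWmH×1, bWmh×1, bwMH×1, bwMh×1, bwmH×1, bwmh×1
BbWwMmHH×BbWwMmHh grid (16·16=256): BBWWMMHH=2 BBWWMMHh=2 BBWWMmHH=4 BBWWMmHh=4 BBWWmmHH=2 BBWWmmHh=2 BBWwMMHH=4 BBWwMMHh=4 BBWwMmHH=8 BBWwMmHh=8 BBWwmmHH=4 BBWwmmHh=4 BBwwMMHH=2 BBwwMMHh=2 BBwwMmHH=4 BBwwMmHh=4 BBwwmmHH=2 BBwwmmHh=2 BbWWMMHH=4 BbWWMMHh=4 BbWWMmHH=8 BbWWMmHh=8 BbWWmmHH=4 BbWWmmHh=4 BbWwMMHH=8 BbWwMMHh=8 BbWwMmHH=16 BbWwMmHh=16 BbWwmmHH=8 BbWwmmHh=8 BbwwMMHH=4 BbwwMMHh=4 BbwwMmHH=8 BbwwMmHh=8 BbwwmmHH=4 BbwwmmHh=4 bbWWMMHH=2 bbWWMMHh=2 bbWWMmHH=4 bbWWMmHh=4 bbWWmmHH=2 bbWWmmHh=2 bbWwMMHH=4 bbWwMMHh=4 bbWwMmHH=8 bbWwMmHh=8 bbWwmmHH=4 bbWwmmHh=4 bbwwMMHH=2 bbwwMMHh=2 bbwwMmHH=4 bbwwMmHh=4 bbwwmmHH=2 bbwwmmHh=2
BBWWmmHh hits 2/256; gcd=2; 2÷2/256÷2 = 1/128

P(BBWWmmHh) = 1/128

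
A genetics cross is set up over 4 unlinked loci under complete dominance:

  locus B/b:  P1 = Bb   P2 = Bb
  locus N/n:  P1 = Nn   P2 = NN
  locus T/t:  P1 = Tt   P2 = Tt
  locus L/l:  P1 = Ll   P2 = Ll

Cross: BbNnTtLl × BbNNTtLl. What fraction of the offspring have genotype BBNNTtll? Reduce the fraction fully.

BbNnTtLl gametes: BNTL×1, BNTl×1, BNtL×1, BNtl×1, BnTL×1, BnTl×1, BntL×1, Bntl×1, bNTL×1, bNTl×1, bNtL×1, bNtl×1, bnTL×1, bnTl×1, bntL×1, bntl×1
BbNNTtLl gametes: BNTL×2, BNTl×2, BNtL×2, BNtl×2, bNTL×2, bNTl×2, bNtL×2, bNtl×2
BbNnTtLl×BbNNTtLl grid (16·16=256): BBNNTTLL=2 BBNNTTLl=4 BBNNTTll=2 BBNNTtLL=4 BBNNTtLl=8 BBNNTtll=4 BBNNttLL=2 BBNNttLl=4 BBNNttll=2 BBNnTTLL=2 BBNnTTLl=4 BBNnTTll=2 BBNnTtLL=4 BBNnTtLl=8 BBNnTtll=4 BBNnttLL=2 BBNnttLl=4 BBNnttll=2 BbNNTTLL=4 BbNNTTLl=8 BbNNTTll=4 BbNNTtLL=8 BbNNTtLl=16 BbNNTtll=8 BbNNttLL=4 BbNNttLl=8 BbNNttll=4 BbNnTTLL=4 BbNnTTLl=8 BbNnTTll=4 BbNnTtLL=8 BbNnTtLl=16 BbNnTtll=8 BbNnttLL=4 BbNnttLl=8 BbNnttll=4 bbNNTTLL=2 bbNNTTLl=4 bbNNTTll=2 bbNNTtLL=4 bbNNTtLl=8 bbNNTtll=4 bbNNttLL=2 bbNNttLl=4 bbNNttll=2 bbNnTTLL=2 bbNnTTLl=4 bbNnTTll=2 bbNnTtLL=4 bbNnTtLl=8 bbNnTtll=4 bbNnttLL=2 bbNnttLl=4 bbNnttll=2
BBNNTtll hits 4/256; gcd=4; 4÷4/256÷4 = 1/64

P(BBNNTtll) = 1/64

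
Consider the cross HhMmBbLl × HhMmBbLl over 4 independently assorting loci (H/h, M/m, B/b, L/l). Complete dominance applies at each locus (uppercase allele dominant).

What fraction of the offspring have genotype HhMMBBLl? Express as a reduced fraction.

P(HhMMBBLl) = 1/64

HhMmBbLl gametes: HMBL×1, HMBl×1, HMbL×1, HMbl×1, HmBL×1, HmBl×1, HmbL×1, Hmbl×1, hMBL×1, hMBl×1, hMbL×1, hMbl×1, hmBL×1, hmBl×1, hmbL×1, hmbl×1
HhMmBbLl gametes: HMBL×1, HMBl×1, HMbL×1, HMbl×1, HmBL×1, HmBl×1, HmbL×1, Hmbl×1, hMBL×1, hMBl×1, hMbL×1, hMbl×1, hmBL×1, hmBl×1, hmbL×1, hmbl×1
HhMmBbLl×HhMmBbLl grid (16·16=256): HHMMBBLL=1 HHMMBBLl=2 HHMMBBll=1 HHMMBbLL=2 HHMMBbLl=4 HHMMBbll=2 HHMMbbLL=1 HHMMbbLl=2 HHMMbbll=1 HHMmBBLL=2 HHMmBBLl=4 HHMmBBll=2 HHMmBbLL=4 HHMmBbLl=8 HHMmBbll=4 HHMmbbLL=2 HHMmbbLl=4 HHMmbbll=2 HHmmBBLL=1 HHmmBBLl=2 HHmmBBll=1 HHmmBbLL=2 HHmmBbLl=4 HHmmBbll=2 HHmmbbLL=1 HHmmbbLl=2 HHmmbbll=1 HhMMBBLL=2 HhMMBBLl=4 HhMMBBll=2 HhMMBbLL=4 HhMMBbLl=8 HhMMBbll=4 HhMMbbLL=2 HhMMbbLl=4 HhMMbbll=2 HhMmBBLL=4 HhMmBBLl=8 HhMmBBll=4 HhMmBbLL=8 HhMmBbLl=16 HhMmBbll=8 HhMmbbLL=4 HhMmbbLl=8 HhMmbbll=4 HhmmBBLL=2 HhmmBBLl=4 HhmmBBll=2 HhmmBbLL=4 HhmmBbLl=8 HhmmBbll=4 HhmmbbLL=2 HhmmbbLl=4 Hhmmbbll=2 hhMMBBLL=1 hhMMBBLl=2 hhMMBBll=1 hhMMBbLL=2 hhMMBbLl=4 hhMMBbll=2 hhMMbbLL=1 hhMMbbLl=2 hhMMbbll=1 hhMmBBLL=2 hhMmBBLl=4 hhMmBBll=2 hhMmBbLL=4 hhMmBbLl=8 hhMmBbll=4 hhMmbbLL=2 hhMmbbLl=4 hhMmbbll=2 hhmmBBLL=1 hhmmBBLl=2 hhmmBBll=1 hhmmBbLL=2 hhmmBbLl=4 hhmmBbll=2 hhmmbbLL=1 hhmmbbLl=2 hhmmbbll=1
HhMMBBLl hits 4/256; gcd=4; 4÷4/256÷4 = 1/64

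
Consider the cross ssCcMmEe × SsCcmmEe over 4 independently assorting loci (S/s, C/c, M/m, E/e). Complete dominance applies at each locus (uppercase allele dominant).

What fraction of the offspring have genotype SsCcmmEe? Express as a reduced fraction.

P(SsCcmmEe) = 1/16

ssCcMmEe gametes: sCME×2, sCMe×2, sCmE×2, sCme×2, scME×2, scMe×2, scmE×2, scme×2
SsCcmmEe gametes: SCmE×2, SCme×2, ScmE×2, Scme×2, sCmE×2, sCme×2, scmE×2, scme×2
ssCcMmEe×SsCcmmEe grid (16·16=256): SsCCMmEE=4 SsCCMmEe=8 SsCCMmee=4 SsCCmmEE=4 SsCCmmEe=8 SsCCmmee=4 SsCcMmEE=8 SsCcMmEe=16 SsCcMmee=8 SsCcmmEE=8 SsCcmmEe=16 SsCcmmee=8 SsccMmEE=4 SsccMmEe=8 SsccMmee=4 SsccmmEE=4 SsccmmEe=8 Ssccmmee=4 ssCCMmEE=4 ssCCMmEe=8 ssCCMmee=4 ssCCmmEE=4 ssCCmmEe=8 ssCCmmee=4 ssCcMmEE=8 ssCcMmEe=16 ssCcMmee=8 ssCcmmEE=8 ssCcmmEe=16 ssCcmmee=8 ssccMmEE=4 ssccMmEe=8 ssccMmee=4 ssccmmEE=4 ssccmmEe=8 ssccmmee=4
SsCcmmEe hits 16/256; gcd=16; 16÷16/256÷16 = 1/16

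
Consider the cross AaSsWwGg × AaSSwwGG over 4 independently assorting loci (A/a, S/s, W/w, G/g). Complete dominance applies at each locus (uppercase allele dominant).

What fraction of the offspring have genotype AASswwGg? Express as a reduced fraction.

AaSsWwGg gametes: ASWG×1, ASWg×1, ASwG×1, ASwg×1, AsWG×1, AsWg×1, AswG×1, Aswg×1, aSWG×1, aSWg×1, aSwG×1, aSwg×1, asWG×1, asWg×1, aswG×1, aswg×1
AaSSwwGG gametes: ASwG×8, aSwG×8
AaSsWwGg×AaSSwwGG grid (16·16=256): AASSWwGG=8 AASSWwGg=8 AASSwwGG=8 AASSwwGg=8 AASsWwGG=8 AASsWwGg=8 AASswwGG=8 AASswwGg=8 AaSSWwGG=16 AaSSWwGg=16 AaSSwwGG=16 AaSSwwGg=16 AaSsWwGG=16 AaSsWwGg=16 AaSswwGG=16 AaSswwGg=16 aaSSWwGG=8 aaSSWwGg=8 aaSSwwGG=8 aaSSwwGg=8 aaSsWwGG=8 aaSsWwGg=8 aaSswwGG=8 aaSswwGg=8
AASswwGg hits 8/256; gcd=8; 8÷8/256÷8 = 1/32

P(AASswwGg) = 1/32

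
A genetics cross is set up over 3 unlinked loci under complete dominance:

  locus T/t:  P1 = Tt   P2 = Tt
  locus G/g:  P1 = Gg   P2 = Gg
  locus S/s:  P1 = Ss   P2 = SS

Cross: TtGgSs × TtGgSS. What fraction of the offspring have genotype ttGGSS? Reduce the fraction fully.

TtGgSs gametes: TGS×1, TGs×1, TgS×1, Tgs×1, tGS×1, tGs×1, tgS×1, tgs×1
TtGgSS gametes: TGS×2, TgS×2, tGS×2, tgS×2
TtGgSs×TtGgSS grid (8·8=64): TTGGSS=2 TTGGSs=2 TTGgSS=4 TTGgSs=4 TTggSS=2 TTggSs=2 TtGGSS=4 TtGGSs=4 TtGgSS=8 TtGgSs=8 TtggSS=4 TtggSs=4 ttGGSS=2 ttGGSs=2 ttGgSS=4 ttGgSs=4 ttggSS=2 ttggSs=2
ttGGSS hits 2/64; gcd=2; 2÷2/64÷2 = 1/32

P(ttGGSS) = 1/32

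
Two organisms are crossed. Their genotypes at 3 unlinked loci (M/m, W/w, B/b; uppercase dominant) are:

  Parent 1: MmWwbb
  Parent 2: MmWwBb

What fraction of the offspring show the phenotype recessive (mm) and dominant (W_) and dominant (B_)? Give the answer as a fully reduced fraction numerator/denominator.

MmWwbb gametes: MWb×2, Mwb×2, mWb×2, mwb×2
MmWwBb gametes: MWB×1, MWb×1, MwB×1, Mwb×1, mWB×1, mWb×1, mwB×1, mwb×1
MmWwbb×MmWwBb grid (8·8=64): MMWWBb=2 MMWWbb=2 MMWwBb=4 MMWwbb=4 MMwwBb=2 MMwwbb=2 MmWWBb=4 MmWWbb=4 MmWwBb=8 MmWwbb=8 MmwwBb=4 Mmwwbb=4 mmWWBb=2 mmWWbb=2 mmWwBb=4 mmWwbb=4 mmwwBb=2 mmwwbb=2
mm W_ B_ hits 6/64; gcd=2; 6÷2/64÷2 = 3/32

P(mm W_ B_) = 3/32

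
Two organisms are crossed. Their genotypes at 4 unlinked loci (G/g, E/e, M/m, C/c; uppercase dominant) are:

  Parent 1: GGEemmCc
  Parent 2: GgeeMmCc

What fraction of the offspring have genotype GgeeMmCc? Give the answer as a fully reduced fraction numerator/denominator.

P(GgeeMmCc) = 1/16

GGEemmCc gametes: GEmC×4, GEmc×4, GemC×4, Gemc×4
GgeeMmCc gametes: GeMC×2, GeMc×2, GemC×2, Gemc×2, geMC×2, geMc×2, gemC×2, gemc×2
GGEemmCc×GgeeMmCc grid (16·16=256): GGEeMmCC=8 GGEeMmCc=16 GGEeMmcc=8 GGEemmCC=8 GGEemmCc=16 GGEemmcc=8 GGeeMmCC=8 GGeeMmCc=16 GGeeMmcc=8 GGeemmCC=8 GGeemmCc=16 GGeemmcc=8 GgEeMmCC=8 GgEeMmCc=16 GgEeMmcc=8 GgEemmCC=8 GgEemmCc=16 GgEemmcc=8 GgeeMmCC=8 GgeeMmCc=16 GgeeMmcc=8 GgeemmCC=8 GgeemmCc=16 Ggeemmcc=8
GgeeMmCc hits 16/256; gcd=16; 16÷16/256÷16 = 1/16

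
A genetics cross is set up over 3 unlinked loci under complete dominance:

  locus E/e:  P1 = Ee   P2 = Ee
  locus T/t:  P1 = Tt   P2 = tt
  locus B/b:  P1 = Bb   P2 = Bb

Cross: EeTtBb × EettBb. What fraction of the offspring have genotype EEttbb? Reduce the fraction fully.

EeTtBb gametes: ETB×1, ETb×1, EtB×1, Etb×1, eTB×1, eTb×1, etB×1, etb×1
EettBb gametes: EtB×2, Etb×2, etB×2, etb×2
EeTtBb×EettBb grid (8·8=64): EETtBB=2 EETtBb=4 EETtbb=2 EEttBB=2 EEttBb=4 EEttbb=2 EeTtBB=4 EeTtBb=8 EeTtbb=4 EettBB=4 EettBb=8 Eettbb=4 eeTtBB=2 eeTtBb=4 eeTtbb=2 eettBB=2 eettBb=4 eettbb=2
EEttbb hits 2/64; gcd=2; 2÷2/64÷2 = 1/32

P(EEttbb) = 1/32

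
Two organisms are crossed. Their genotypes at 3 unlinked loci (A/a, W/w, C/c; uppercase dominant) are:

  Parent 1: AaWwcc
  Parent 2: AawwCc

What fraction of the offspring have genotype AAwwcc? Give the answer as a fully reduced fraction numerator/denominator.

P(AAwwcc) = 1/16

AaWwcc gametes: AWc×2, Awc×2, aWc×2, awc×2
AawwCc gametes: AwC×2, Awc×2, awC×2, awc×2
AaWwcc×AawwCc grid (8·8=64): AAWwCc=4 AAWwcc=4 AAwwCc=4 AAwwcc=4 AaWwCc=8 AaWwcc=8 AawwCc=8 Aawwcc=8 aaWwCc=4 aaWwcc=4 aawwCc=4 aawwcc=4
AAwwcc hits 4/64; gcd=4; 4÷4/64÷4 = 1/16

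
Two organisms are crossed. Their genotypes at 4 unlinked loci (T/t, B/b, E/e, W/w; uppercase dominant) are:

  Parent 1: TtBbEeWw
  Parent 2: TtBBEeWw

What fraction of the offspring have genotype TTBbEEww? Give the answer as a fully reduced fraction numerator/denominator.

P(TTBbEEww) = 1/128

TtBbEeWw gametes: TBEW×1, TBEw×1, TBeW×1, TBew×1, TbEW×1, TbEw×1, TbeW×1, Tbew×1, tBEW×1, tBEw×1, tBeW×1, tBew×1, tbEW×1, tbEw×1, tbeW×1, tbew×1
TtBBEeWw gametes: TBEW×2, TBEw×2, TBeW×2, TBew×2, tBEW×2, tBEw×2, tBeW×2, tBew×2
TtBbEeWw×TtBBEeWw grid (16·16=256): TTBBEEWW=2 TTBBEEWw=4 TTBBEEww=2 TTBBEeWW=4 TTBBEeWw=8 TTBBEeww=4 TTBBeeWW=2 TTBBeeWw=4 TTBBeeww=2 TTBbEEWW=2 TTBbEEWw=4 TTBbEEww=2 TTBbEeWW=4 TTBbEeWw=8 TTBbEeww=4 TTBbeeWW=2 TTBbeeWw=4 TTBbeeww=2 TtBBEEWW=4 TtBBEEWw=8 TtBBEEww=4 TtBBEeWW=8 TtBBEeWw=16 TtBBEeww=8 TtBBeeWW=4 TtBBeeWw=8 TtBBeeww=4 TtBbEEWW=4 TtBbEEWw=8 TtBbEEww=4 TtBbEeWW=8 TtBbEeWw=16 TtBbEeww=8 TtBbeeWW=4 TtBbeeWw=8 TtBbeeww=4 ttBBEEWW=2 ttBBEEWw=4 ttBBEEww=2 ttBBEeWW=4 ttBBEeWw=8 ttBBEeww=4 ttBBeeWW=2 ttBBeeWw=4 ttBBeeww=2 ttBbEEWW=2 ttBbEEWw=4 ttBbEEww=2 ttBbEeWW=4 ttBbEeWw=8 ttBbEeww=4 ttBbeeWW=2 ttBbeeWw=4 ttBbeeww=2
TTBbEEww hits 2/256; gcd=2; 2÷2/256÷2 = 1/128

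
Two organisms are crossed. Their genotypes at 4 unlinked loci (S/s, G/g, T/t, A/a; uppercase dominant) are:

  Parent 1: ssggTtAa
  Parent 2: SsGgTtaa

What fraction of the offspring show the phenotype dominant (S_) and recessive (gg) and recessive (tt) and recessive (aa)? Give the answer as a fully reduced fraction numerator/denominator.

ssggTtAa gametes: sgTA×4, sgTa×4, sgtA×4, sgta×4
SsGgTtaa gametes: SGTa×2, SGta×2, SgTa×2, Sgta×2, sGTa×2, sGta×2, sgTa×2, sgta×2
ssggTtAa×SsGgTtaa grid (16·16=256): SsGgTTAa=8 SsGgTTaa=8 SsGgTtAa=16 SsGgTtaa=16 SsGgttAa=8 SsGgttaa=8 SsggTTAa=8 SsggTTaa=8 SsggTtAa=16 SsggTtaa=16 SsggttAa=8 Ssggttaa=8 ssGgTTAa=8 ssGgTTaa=8 ssGgTtAa=16 ssGgTtaa=16 ssGgttAa=8 ssGgttaa=8 ssggTTAa=8 ssggTTaa=8 ssggTtAa=16 ssggTtaa=16 ssggttAa=8 ssggttaa=8
S_ gg tt aa hits 8/256; gcd=8; 8÷8/256÷8 = 1/32

P(S_ gg tt aa) = 1/32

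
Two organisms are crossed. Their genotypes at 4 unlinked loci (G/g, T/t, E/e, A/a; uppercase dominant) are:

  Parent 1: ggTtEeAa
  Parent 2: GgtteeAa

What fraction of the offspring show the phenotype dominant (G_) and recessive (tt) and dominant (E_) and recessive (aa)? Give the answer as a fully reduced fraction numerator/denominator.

ggTtEeAa gametes: gTEA×2, gTEa×2, gTeA×2, gTea×2, gtEA×2, gtEa×2, gteA×2, gtea×2
GgtteeAa gametes: GteA×4, Gtea×4, gteA×4, gtea×4
ggTtEeAa×GgtteeAa grid (16·16=256): GgTtEeAA=8 GgTtEeAa=16 GgTtEeaa=8 GgTteeAA=8 GgTteeAa=16 GgTteeaa=8 GgttEeAA=8 GgttEeAa=16 GgttEeaa=8 GgtteeAA=8 GgtteeAa=16 Ggtteeaa=8 ggTtEeAA=8 ggTtEeAa=16 ggTtEeaa=8 ggTteeAA=8 ggTteeAa=16 ggTteeaa=8 ggttEeAA=8 ggttEeAa=16 ggttEeaa=8 ggtteeAA=8 ggtteeAa=16 ggtteeaa=8
G_ tt E_ aa hits 8/256; gcd=8; 8÷8/256÷8 = 1/32

P(G_ tt E_ aa) = 1/32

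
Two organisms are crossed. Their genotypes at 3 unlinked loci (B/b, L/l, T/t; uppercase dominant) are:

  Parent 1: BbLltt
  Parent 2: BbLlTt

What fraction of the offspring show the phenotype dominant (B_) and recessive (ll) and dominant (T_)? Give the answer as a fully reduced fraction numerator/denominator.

BbLltt gametes: BLt×2, Blt×2, bLt×2, blt×2
BbLlTt gametes: BLT×1, BLt×1, BlT×1, Blt×1, bLT×1, bLt×1, blT×1, blt×1
BbLltt×BbLlTt grid (8·8=64): BBLLTt=2 BBLLtt=2 BBLlTt=4 BBLltt=4 BBllTt=2 BBlltt=2 BbLLTt=4 BbLLtt=4 BbLlTt=8 BbLltt=8 BbllTt=4 Bblltt=4 bbLLTt=2 bbLLtt=2 bbLlTt=4 bbLltt=4 bbllTt=2 bblltt=2
B_ ll T_ hits 6/64; gcd=2; 6÷2/64÷2 = 3/32

P(B_ ll T_) = 3/32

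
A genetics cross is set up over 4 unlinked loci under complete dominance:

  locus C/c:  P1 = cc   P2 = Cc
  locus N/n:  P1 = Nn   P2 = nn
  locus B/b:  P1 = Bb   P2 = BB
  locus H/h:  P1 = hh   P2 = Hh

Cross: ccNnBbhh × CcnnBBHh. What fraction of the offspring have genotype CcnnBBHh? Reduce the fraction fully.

P(CcnnBBHh) = 1/16

ccNnBbhh gametes: cNBh×4, cNbh×4, cnBh×4, cnbh×4
CcnnBBHh gametes: CnBH×4, CnBh×4, cnBH×4, cnBh×4
ccNnBbhh×CcnnBBHh grid (16·16=256): CcNnBBHh=16 CcNnBBhh=16 CcNnBbHh=16 CcNnBbhh=16 CcnnBBHh=16 CcnnBBhh=16 CcnnBbHh=16 CcnnBbhh=16 ccNnBBHh=16 ccNnBBhh=16 ccNnBbHh=16 ccNnBbhh=16 ccnnBBHh=16 ccnnBBhh=16 ccnnBbHh=16 ccnnBbhh=16
CcnnBBHh hits 16/256; gcd=16; 16÷16/256÷16 = 1/16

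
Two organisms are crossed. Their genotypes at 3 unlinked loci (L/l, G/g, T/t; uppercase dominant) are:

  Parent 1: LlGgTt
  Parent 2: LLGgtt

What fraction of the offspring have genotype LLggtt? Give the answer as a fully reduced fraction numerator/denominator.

P(LLggtt) = 1/16

LlGgTt gametes: LGT×1, LGt×1, LgT×1, Lgt×1, lGT×1, lGt×1, lgT×1, lgt×1
LLGgtt gametes: LGt×4, Lgt×4
LlGgTt×LLGgtt grid (8·8=64): LLGGTt=4 LLGGtt=4 LLGgTt=8 LLGgtt=8 LLggTt=4 LLggtt=4 LlGGTt=4 LlGGtt=4 LlGgTt=8 LlGgtt=8 LlggTt=4 Llggtt=4
LLggtt hits 4/64; gcd=4; 4÷4/64÷4 = 1/16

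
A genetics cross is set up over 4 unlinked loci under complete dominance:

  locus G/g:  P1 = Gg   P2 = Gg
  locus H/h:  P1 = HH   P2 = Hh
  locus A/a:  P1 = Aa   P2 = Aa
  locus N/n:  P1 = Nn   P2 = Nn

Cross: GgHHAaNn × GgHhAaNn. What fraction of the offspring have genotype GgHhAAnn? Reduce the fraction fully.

GgHHAaNn gametes: GHAN×2, GHAn×2, GHaN×2, GHan×2, gHAN×2, gHAn×2, gHaN×2, gHan×2
GgHhAaNn gametes: GHAN×1, GHAn×1, GHaN×1, GHan×1, GhAN×1, GhAn×1, GhaN×1, Ghan×1, gHAN×1, gHAn×1, gHaN×1, gHan×1, ghAN×1, ghAn×1, ghaN×1, ghan×1
GgHHAaNn×GgHhAaNn grid (16·16=256): GGHHAANN=2 GGHHAANn=4 GGHHAAnn=2 GGHHAaNN=4 GGHHAaNn=8 GGHHAann=4 GGHHaaNN=2 GGHHaaNn=4 GGHHaann=2 GGHhAANN=2 GGHhAANn=4 GGHhAAnn=2 GGHhAaNN=4 GGHhAaNn=8 GGHhAann=4 GGHhaaNN=2 GGHhaaNn=4 GGHhaann=2 GgHHAANN=4 GgHHAANn=8 GgHHAAnn=4 GgHHAaNN=8 GgHHAaNn=16 GgHHAann=8 GgHHaaNN=4 GgHHaaNn=8 GgHHaann=4 GgHhAANN=4 GgHhAANn=8 GgHhAAnn=4 GgHhAaNN=8 GgHhAaNn=16 GgHhAann=8 GgHhaaNN=4 GgHhaaNn=8 GgHhaann=4 ggHHAANN=2 ggHHAANn=4 ggHHAAnn=2 ggHHAaNN=4 ggHHAaNn=8 ggHHAann=4 ggHHaaNN=2 ggHHaaNn=4 ggHHaann=2 ggHhAANN=2 ggHhAANn=4 ggHhAAnn=2 ggHhAaNN=4 ggHhAaNn=8 ggHhAann=4 ggHhaaNN=2 ggHhaaNn=4 ggHhaann=2
GgHhAAnn hits 4/256; gcd=4; 4÷4/256÷4 = 1/64

P(GgHhAAnn) = 1/64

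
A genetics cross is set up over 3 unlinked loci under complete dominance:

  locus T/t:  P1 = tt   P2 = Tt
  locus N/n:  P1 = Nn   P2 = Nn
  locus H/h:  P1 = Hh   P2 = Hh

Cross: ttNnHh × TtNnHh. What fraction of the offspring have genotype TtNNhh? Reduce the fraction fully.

P(TtNNhh) = 1/32

ttNnHh gametes: tNH×2, tNh×2, tnH×2, tnh×2
TtNnHh gametes: TNH×1, TNh×1, TnH×1, Tnh×1, tNH×1, tNh×1, tnH×1, tnh×1
ttNnHh×TtNnHh grid (8·8=64): TtNNHH=2 TtNNHh=4 TtNNhh=2 TtNnHH=4 TtNnHh=8 TtNnhh=4 TtnnHH=2 TtnnHh=4 Ttnnhh=2 ttNNHH=2 ttNNHh=4 ttNNhh=2 ttNnHH=4 ttNnHh=8 ttNnhh=4 ttnnHH=2 ttnnHh=4 ttnnhh=2
TtNNhh hits 2/64; gcd=2; 2÷2/64÷2 = 1/32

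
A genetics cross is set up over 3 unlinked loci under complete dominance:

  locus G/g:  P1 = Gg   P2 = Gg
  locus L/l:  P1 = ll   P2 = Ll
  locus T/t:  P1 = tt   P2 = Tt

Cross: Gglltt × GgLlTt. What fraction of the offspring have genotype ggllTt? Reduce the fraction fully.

Gglltt gametes: Glt×4, glt×4
GgLlTt gametes: GLT×1, GLt×1, GlT×1, Glt×1, gLT×1, gLt×1, glT×1, glt×1
Gglltt×GgLlTt grid (8·8=64): GGLlTt=4 GGLltt=4 GGllTt=4 GGlltt=4 GgLlTt=8 GgLltt=8 GgllTt=8 Gglltt=8 ggLlTt=4 ggLltt=4 ggllTt=4 gglltt=4
ggllTt hits 4/64; gcd=4; 4÷4/64÷4 = 1/16

P(ggllTt) = 1/16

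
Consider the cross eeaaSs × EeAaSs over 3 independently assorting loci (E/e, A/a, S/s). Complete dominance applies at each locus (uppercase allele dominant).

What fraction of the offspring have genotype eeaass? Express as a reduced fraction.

P(eeaass) = 1/16

eeaaSs gametes: eaS×4, eas×4
EeAaSs gametes: EAS×1, EAs×1, EaS×1, Eas×1, eAS×1, eAs×1, eaS×1, eas×1
eeaaSs×EeAaSs grid (8·8=64): EeAaSS=4 EeAaSs=8 EeAass=4 EeaaSS=4 EeaaSs=8 Eeaass=4 eeAaSS=4 eeAaSs=8 eeAass=4 eeaaSS=4 eeaaSs=8 eeaass=4
eeaass hits 4/64; gcd=4; 4÷4/64÷4 = 1/16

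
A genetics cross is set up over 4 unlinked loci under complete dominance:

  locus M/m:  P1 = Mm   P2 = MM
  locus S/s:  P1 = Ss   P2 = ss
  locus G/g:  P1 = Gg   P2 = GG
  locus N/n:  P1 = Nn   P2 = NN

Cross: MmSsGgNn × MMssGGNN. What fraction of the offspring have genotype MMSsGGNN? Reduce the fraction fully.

MmSsGgNn gametes: MSGN×1, MSGn×1, MSgN×1, MSgn×1, MsGN×1, MsGn×1, MsgN×1, Msgn×1, mSGN×1, mSGn×1, mSgN×1, mSgn×1, msGN×1, msGn×1, msgN×1, msgn×1
MMssGGNN gametes: MsGN×16
MmSsGgNn×MMssGGNN grid (16·16=256): MMSsGGNN=16 MMSsGGNn=16 MMSsGgNN=16 MMSsGgNn=16 MMssGGNN=16 MMssGGNn=16 MMssGgNN=16 MMssGgNn=16 MmSsGGNN=16 MmSsGGNn=16 MmSsGgNN=16 MmSsGgNn=16 MmssGGNN=16 MmssGGNn=16 MmssGgNN=16 MmssGgNn=16
MMSsGGNN hits 16/256; gcd=16; 16÷16/256÷16 = 1/16

P(MMSsGGNN) = 1/16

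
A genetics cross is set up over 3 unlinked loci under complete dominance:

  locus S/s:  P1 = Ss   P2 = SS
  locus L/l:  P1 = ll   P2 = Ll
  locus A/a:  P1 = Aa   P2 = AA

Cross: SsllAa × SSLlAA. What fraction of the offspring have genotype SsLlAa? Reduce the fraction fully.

SsllAa gametes: SlA×2, Sla×2, slA×2, sla×2
SSLlAA gametes: SLA×4, SlA×4
SsllAa×SSLlAA grid (8·8=64): SSLlAA=8 SSLlAa=8 SSllAA=8 SSllAa=8 SsLlAA=8 SsLlAa=8 SsllAA=8 SsllAa=8
SsLlAa hits 8/64; gcd=8; 8÷8/64÷8 = 1/8

P(SsLlAa) = 1/8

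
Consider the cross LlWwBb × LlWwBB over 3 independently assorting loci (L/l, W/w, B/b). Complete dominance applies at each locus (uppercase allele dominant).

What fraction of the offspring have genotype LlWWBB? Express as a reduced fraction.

LlWwBb gametes: LWB×1, LWb×1, LwB×1, Lwb×1, lWB×1, lWb×1, lwB×1, lwb×1
LlWwBB gametes: LWB×2, LwB×2, lWB×2, lwB×2
LlWwBb×LlWwBB grid (8·8=64): LLWWBB=2 LLWWBb=2 LLWwBB=4 LLWwBb=4 LLwwBB=2 LLwwBb=2 LlWWBB=4 LlWWBb=4 LlWwBB=8 LlWwBb=8 LlwwBB=4 LlwwBb=4 llWWBB=2 llWWBb=2 llWwBB=4 llWwBb=4 llwwBB=2 llwwBb=2
LlWWBB hits 4/64; gcd=4; 4÷4/64÷4 = 1/16

P(LlWWBB) = 1/16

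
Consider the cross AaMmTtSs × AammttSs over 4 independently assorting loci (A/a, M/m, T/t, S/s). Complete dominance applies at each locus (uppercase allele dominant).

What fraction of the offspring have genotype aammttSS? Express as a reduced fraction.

P(aammttSS) = 1/64

AaMmTtSs gametes: AMTS×1, AMTs×1, AMtS×1, AMts×1, AmTS×1, AmTs×1, AmtS×1, Amts×1, aMTS×1, aMTs×1, aMtS×1, aMts×1, amTS×1, amTs×1, amtS×1, amts×1
AammttSs gametes: AmtS×4, Amts×4, amtS×4, amts×4
AaMmTtSs×AammttSs grid (16·16=256): AAMmTtSS=4 AAMmTtSs=8 AAMmTtss=4 AAMmttSS=4 AAMmttSs=8 AAMmttss=4 AAmmTtSS=4 AAmmTtSs=8 AAmmTtss=4 AAmmttSS=4 AAmmttSs=8 AAmmttss=4 AaMmTtSS=8 AaMmTtSs=16 AaMmTtss=8 AaMmttSS=8 AaMmttSs=16 AaMmttss=8 AammTtSS=8 AammTtSs=16 AammTtss=8 AammttSS=8 AammttSs=16 Aammttss=8 aaMmTtSS=4 aaMmTtSs=8 aaMmTtss=4 aaMmttSS=4 aaMmttSs=8 aaMmttss=4 aammTtSS=4 aammTtSs=8 aammTtss=4 aammttSS=4 aammttSs=8 aammttss=4
aammttSS hits 4/256; gcd=4; 4÷4/256÷4 = 1/64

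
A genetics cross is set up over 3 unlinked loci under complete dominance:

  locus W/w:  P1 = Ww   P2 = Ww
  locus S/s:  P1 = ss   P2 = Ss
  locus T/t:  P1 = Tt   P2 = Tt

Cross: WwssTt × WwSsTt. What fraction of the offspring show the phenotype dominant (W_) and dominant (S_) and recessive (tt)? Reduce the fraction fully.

P(W_ S_ tt) = 3/32

WwssTt gametes: WsT×2, Wst×2, wsT×2, wst×2
WwSsTt gametes: WST×1, WSt×1, WsT×1, Wst×1, wST×1, wSt×1, wsT×1, wst×1
WwssTt×WwSsTt grid (8·8=64): WWSsTT=2 WWSsTt=4 WWSstt=2 WWssTT=2 WWssTt=4 WWsstt=2 WwSsTT=4 WwSsTt=8 WwSstt=4 WwssTT=4 WwssTt=8 Wwsstt=4 wwSsTT=2 wwSsTt=4 wwSstt=2 wwssTT=2 wwssTt=4 wwsstt=2
W_ S_ tt hits 6/64; gcd=2; 6÷2/64÷2 = 3/32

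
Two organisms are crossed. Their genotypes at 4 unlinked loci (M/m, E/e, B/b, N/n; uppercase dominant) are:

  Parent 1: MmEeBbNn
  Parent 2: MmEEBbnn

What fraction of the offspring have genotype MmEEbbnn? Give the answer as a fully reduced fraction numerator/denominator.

MmEeBbNn gametes: MEBN×1, MEBn×1, MEbN×1, MEbn×1, MeBN×1, MeBn×1, MebN×1, Mebn×1, mEBN×1, mEBn×1, mEbN×1, mEbn×1, meBN×1, meBn×1, mebN×1, mebn×1
MmEEBbnn gametes: MEBn×4, MEbn×4, mEBn×4, mEbn×4
MmEeBbNn×MmEEBbnn grid (16·16=256): MMEEBBNn=4 MMEEBBnn=4 MMEEBbNn=8 MMEEBbnn=8 MMEEbbNn=4 MMEEbbnn=4 MMEeBBNn=4 MMEeBBnn=4 MMEeBbNn=8 MMEeBbnn=8 MMEebbNn=4 MMEebbnn=4 MmEEBBNn=8 MmEEBBnn=8 MmEEBbNn=16 MmEEBbnn=16 MmEEbbNn=8 MmEEbbnn=8 MmEeBBNn=8 MmEeBBnn=8 MmEeBbNn=16 MmEeBbnn=16 MmEebbNn=8 MmEebbnn=8 mmEEBBNn=4 mmEEBBnn=4 mmEEBbNn=8 mmEEBbnn=8 mmEEbbNn=4 mmEEbbnn=4 mmEeBBNn=4 mmEeBBnn=4 mmEeBbNn=8 mmEeBbnn=8 mmEebbNn=4 mmEebbnn=4
MmEEbbnn hits 8/256; gcd=8; 8÷8/256÷8 = 1/32

P(MmEEbbnn) = 1/32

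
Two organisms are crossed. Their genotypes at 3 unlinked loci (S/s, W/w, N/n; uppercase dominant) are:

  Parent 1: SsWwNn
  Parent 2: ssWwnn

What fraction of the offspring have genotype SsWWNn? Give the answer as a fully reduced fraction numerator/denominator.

SsWwNn gametes: SWN×1, SWn×1, SwN×1, Swn×1, sWN×1, sWn×1, swN×1, swn×1
ssWwnn gametes: sWn×4, swn×4
SsWwNn×ssWwnn grid (8·8=64): SsWWNn=4 SsWWnn=4 SsWwNn=8 SsWwnn=8 SswwNn=4 Sswwnn=4 ssWWNn=4 ssWWnn=4 ssWwNn=8 ssWwnn=8 sswwNn=4 sswwnn=4
SsWWNn hits 4/64; gcd=4; 4÷4/64÷4 = 1/16

P(SsWWNn) = 1/16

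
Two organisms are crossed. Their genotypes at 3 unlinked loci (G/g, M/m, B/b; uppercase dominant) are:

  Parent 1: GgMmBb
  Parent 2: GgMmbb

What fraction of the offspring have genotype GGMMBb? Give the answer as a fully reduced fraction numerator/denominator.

GgMmBb gametes: GMB×1, GMb×1, GmB×1, Gmb×1, gMB×1, gMb×1, gmB×1, gmb×1
GgMmbb gametes: GMb×2, Gmb×2, gMb×2, gmb×2
GgMmBb×GgMmbb grid (8·8=64): GGMMBb=2 GGMMbb=2 GGMmBb=4 GGMmbb=4 GGmmBb=2 GGmmbb=2 GgMMBb=4 GgMMbb=4 GgMmBb=8 GgMmbb=8 GgmmBb=4 Ggmmbb=4 ggMMBb=2 ggMMbb=2 ggMmBb=4 ggMmbb=4 ggmmBb=2 ggmmbb=2
GGMMBb hits 2/64; gcd=2; 2÷2/64÷2 = 1/32

P(GGMMBb) = 1/32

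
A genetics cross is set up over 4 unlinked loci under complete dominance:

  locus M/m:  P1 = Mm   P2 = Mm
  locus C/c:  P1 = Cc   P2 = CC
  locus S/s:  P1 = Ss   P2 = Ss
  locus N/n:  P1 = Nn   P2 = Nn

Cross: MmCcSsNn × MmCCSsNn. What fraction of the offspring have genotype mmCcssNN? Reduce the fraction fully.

P(mmCcssNN) = 1/128

MmCcSsNn gametes: MCSN×1, MCSn×1, MCsN×1, MCsn×1, McSN×1, McSn×1, McsN×1, Mcsn×1, mCSN×1, mCSn×1, mCsN×1, mCsn×1, mcSN×1, mcSn×1, mcsN×1, mcsn×1
MmCCSsNn gametes: MCSN×2, MCSn×2, MCsN×2, MCsn×2, mCSN×2, mCSn×2, mCsN×2, mCsn×2
MmCcSsNn×MmCCSsNn grid (16·16=256): MMCCSSNN=2 MMCCSSNn=4 MMCCSSnn=2 MMCCSsNN=4 MMCCSsNn=8 MMCCSsnn=4 MMCCssNN=2 MMCCssNn=4 MMCCssnn=2 MMCcSSNN=2 MMCcSSNn=4 MMCcSSnn=2 MMCcSsNN=4 MMCcSsNn=8 MMCcSsnn=4 MMCcssNN=2 MMCcssNn=4 MMCcssnn=2 MmCCSSNN=4 MmCCSSNn=8 MmCCSSnn=4 MmCCSsNN=8 MmCCSsNn=16 MmCCSsnn=8 MmCCssNN=4 MmCCssNn=8 MmCCssnn=4 MmCcSSNN=4 MmCcSSNn=8 MmCcSSnn=4 MmCcSsNN=8 MmCcSsNn=16 MmCcSsnn=8 MmCcssNN=4 MmCcssNn=8 MmCcssnn=4 mmCCSSNN=2 mmCCSSNn=4 mmCCSSnn=2 mmCCSsNN=4 mmCCSsNn=8 mmCCSsnn=4 mmCCssNN=2 mmCCssNn=4 mmCCssnn=2 mmCcSSNN=2 mmCcSSNn=4 mmCcSSnn=2 mmCcSsNN=4 mmCcSsNn=8 mmCcSsnn=4 mmCcssNN=2 mmCcssNn=4 mmCcssnn=2
mmCcssNN hits 2/256; gcd=2; 2÷2/256÷2 = 1/128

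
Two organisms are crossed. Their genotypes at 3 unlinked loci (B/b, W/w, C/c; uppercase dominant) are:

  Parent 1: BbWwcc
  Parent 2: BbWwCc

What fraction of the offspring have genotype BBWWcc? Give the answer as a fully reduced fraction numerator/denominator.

P(BBWWcc) = 1/32

BbWwcc gametes: BWc×2, Bwc×2, bWc×2, bwc×2
BbWwCc gametes: BWC×1, BWc×1, BwC×1, Bwc×1, bWC×1, bWc×1, bwC×1, bwc×1
BbWwcc×BbWwCc grid (8·8=64): BBWWCc=2 BBWWcc=2 BBWwCc=4 BBWwcc=4 BBwwCc=2 BBwwcc=2 BbWWCc=4 BbWWcc=4 BbWwCc=8 BbWwcc=8 BbwwCc=4 Bbwwcc=4 bbWWCc=2 bbWWcc=2 bbWwCc=4 bbWwcc=4 bbwwCc=2 bbwwcc=2
BBWWcc hits 2/64; gcd=2; 2÷2/64÷2 = 1/32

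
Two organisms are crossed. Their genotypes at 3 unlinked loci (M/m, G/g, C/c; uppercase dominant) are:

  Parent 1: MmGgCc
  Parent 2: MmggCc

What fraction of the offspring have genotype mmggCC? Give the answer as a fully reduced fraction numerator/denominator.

MmGgCc gametes: MGC×1, MGc×1, MgC×1, Mgc×1, mGC×1, mGc×1, mgC×1, mgc×1
MmggCc gametes: MgC×2, Mgc×2, mgC×2, mgc×2
MmGgCc×MmggCc grid (8·8=64): MMGgCC=2 MMGgCc=4 MMGgcc=2 MMggCC=2 MMggCc=4 MMggcc=2 MmGgCC=4 MmGgCc=8 MmGgcc=4 MmggCC=4 MmggCc=8 Mmggcc=4 mmGgCC=2 mmGgCc=4 mmGgcc=2 mmggCC=2 mmggCc=4 mmggcc=2
mmggCC hits 2/64; gcd=2; 2÷2/64÷2 = 1/32

P(mmggCC) = 1/32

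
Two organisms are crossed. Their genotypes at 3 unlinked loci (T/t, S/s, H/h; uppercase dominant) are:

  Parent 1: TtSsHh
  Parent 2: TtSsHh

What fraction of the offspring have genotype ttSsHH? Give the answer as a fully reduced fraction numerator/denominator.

P(ttSsHH) = 1/32

TtSsHh gametes: TSH×1, TSh×1, TsH×1, Tsh×1, tSH×1, tSh×1, tsH×1, tsh×1
TtSsHh gametes: TSH×1, TSh×1, TsH×1, Tsh×1, tSH×1, tSh×1, tsH×1, tsh×1
TtSsHh×TtSsHh grid (8·8=64): TTSSHH=1 TTSSHh=2 TTSShh=1 TTSsHH=2 TTSsHh=4 TTSshh=2 TTssHH=1 TTssHh=2 TTsshh=1 TtSSHH=2 TtSSHh=4 TtSShh=2 TtSsHH=4 TtSsHh=8 TtSshh=4 TtssHH=2 TtssHh=4 Ttsshh=2 ttSSHH=1 ttSSHh=2 ttSShh=1 ttSsHH=2 ttSsHh=4 ttSshh=2 ttssHH=1 ttssHh=2 ttsshh=1
ttSsHH hits 2/64; gcd=2; 2÷2/64÷2 = 1/32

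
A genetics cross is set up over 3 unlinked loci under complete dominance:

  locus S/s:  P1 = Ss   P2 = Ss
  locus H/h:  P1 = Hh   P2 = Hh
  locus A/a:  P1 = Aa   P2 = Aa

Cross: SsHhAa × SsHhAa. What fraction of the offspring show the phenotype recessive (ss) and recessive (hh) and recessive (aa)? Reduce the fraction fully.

P(ss hh aa) = 1/64

SsHhAa gametes: SHA×1, SHa×1, ShA×1, Sha×1, sHA×1, sHa×1, shA×1, sha×1
SsHhAa gametes: SHA×1, SHa×1, ShA×1, Sha×1, sHA×1, sHa×1, shA×1, sha×1
SsHhAa×SsHhAa grid (8·8=64): SSHHAA=1 SSHHAa=2 SSHHaa=1 SSHhAA=2 SSHhAa=4 SSHhaa=2 SShhAA=1 SShhAa=2 SShhaa=1 SsHHAA=2 SsHHAa=4 SsHHaa=2 SsHhAA=4 SsHhAa=8 SsHhaa=4 SshhAA=2 SshhAa=4 Sshhaa=2 ssHHAA=1 ssHHAa=2 ssHHaa=1 ssHhAA=2 ssHhAa=4 ssHhaa=2 sshhAA=1 sshhAa=2 sshhaa=1
ss hh aa hits 1/64; gcd=1; 1÷1/64÷1 = 1/64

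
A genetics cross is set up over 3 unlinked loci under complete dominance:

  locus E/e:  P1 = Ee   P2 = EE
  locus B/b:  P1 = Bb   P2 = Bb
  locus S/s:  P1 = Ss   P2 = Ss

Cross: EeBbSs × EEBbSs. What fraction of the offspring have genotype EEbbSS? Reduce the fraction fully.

EeBbSs gametes: EBS×1, EBs×1, EbS×1, Ebs×1, eBS×1, eBs×1, ebS×1, ebs×1
EEBbSs gametes: EBS×2, EBs×2, EbS×2, Ebs×2
EeBbSs×EEBbSs grid (8·8=64): EEBBSS=2 EEBBSs=4 EEBBss=2 EEBbSS=4 EEBbSs=8 EEBbss=4 EEbbSS=2 EEbbSs=4 EEbbss=2 EeBBSS=2 EeBBSs=4 EeBBss=2 EeBbSS=4 EeBbSs=8 EeBbss=4 EebbSS=2 EebbSs=4 Eebbss=2
EEbbSS hits 2/64; gcd=2; 2÷2/64÷2 = 1/32

P(EEbbSS) = 1/32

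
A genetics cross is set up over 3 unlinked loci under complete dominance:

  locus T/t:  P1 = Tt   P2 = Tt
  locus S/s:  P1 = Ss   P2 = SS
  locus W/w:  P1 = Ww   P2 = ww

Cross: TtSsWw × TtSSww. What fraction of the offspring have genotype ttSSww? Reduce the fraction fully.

TtSsWw gametes: TSW×1, TSw×1, TsW×1, Tsw×1, tSW×1, tSw×1, tsW×1, tsw×1
TtSSww gametes: TSw×4, tSw×4
TtSsWw×TtSSww grid (8·8=64): TTSSWw=4 TTSSww=4 TTSsWw=4 TTSsww=4 TtSSWw=8 TtSSww=8 TtSsWw=8 TtSsww=8 ttSSWw=4 ttSSww=4 ttSsWw=4 ttSsww=4
ttSSww hits 4/64; gcd=4; 4÷4/64÷4 = 1/16

P(ttSSww) = 1/16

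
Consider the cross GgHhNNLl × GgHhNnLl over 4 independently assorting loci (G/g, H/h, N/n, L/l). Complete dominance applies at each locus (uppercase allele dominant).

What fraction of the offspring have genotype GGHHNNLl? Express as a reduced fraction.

P(GGHHNNLl) = 1/64

GgHhNNLl gametes: GHNL×2, GHNl×2, GhNL×2, GhNl×2, gHNL×2, gHNl×2, ghNL×2, ghNl×2
GgHhNnLl gametes: GHNL×1, GHNl×1, GHnL×1, GHnl×1, GhNL×1, GhNl×1, GhnL×1, Ghnl×1, gHNL×1, gHNl×1, gHnL×1, gHnl×1, ghNL×1, ghNl×1, ghnL×1, ghnl×1
GgHhNNLl×GgHhNnLl grid (16·16=256): GGHHNNLL=2 GGHHNNLl=4 GGHHNNll=2 GGHHNnLL=2 GGHHNnLl=4 GGHHNnll=2 GGHhNNLL=4 GGHhNNLl=8 GGHhNNll=4 GGHhNnLL=4 GGHhNnLl=8 GGHhNnll=4 GGhhNNLL=2 GGhhNNLl=4 GGhhNNll=2 GGhhNnLL=2 GGhhNnLl=4 GGhhNnll=2 GgHHNNLL=4 GgHHNNLl=8 GgHHNNll=4 GgHHNnLL=4 GgHHNnLl=8 GgHHNnll=4 GgHhNNLL=8 GgHhNNLl=16 GgHhNNll=8 GgHhNnLL=8 GgHhNnLl=16 GgHhNnll=8 GghhNNLL=4 GghhNNLl=8 GghhNNll=4 GghhNnLL=4 GghhNnLl=8 GghhNnll=4 ggHHNNLL=2 ggHHNNLl=4 ggHHNNll=2 ggHHNnLL=2 ggHHNnLl=4 ggHHNnll=2 ggHhNNLL=4 ggHhNNLl=8 ggHhNNll=4 ggHhNnLL=4 ggHhNnLl=8 ggHhNnll=4 gghhNNLL=2 gghhNNLl=4 gghhNNll=2 gghhNnLL=2 gghhNnLl=4 gghhNnll=2
GGHHNNLl hits 4/256; gcd=4; 4÷4/256÷4 = 1/64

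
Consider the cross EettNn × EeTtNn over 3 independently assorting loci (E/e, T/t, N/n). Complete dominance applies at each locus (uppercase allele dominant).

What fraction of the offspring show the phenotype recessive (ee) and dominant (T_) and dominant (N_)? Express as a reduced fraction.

P(ee T_ N_) = 3/32

EettNn gametes: EtN×2, Etn×2, etN×2, etn×2
EeTtNn gametes: ETN×1, ETn×1, EtN×1, Etn×1, eTN×1, eTn×1, etN×1, etn×1
EettNn×EeTtNn grid (8·8=64): EETtNN=2 EETtNn=4 EETtnn=2 EEttNN=2 EEttNn=4 EEttnn=2 EeTtNN=4 EeTtNn=8 EeTtnn=4 EettNN=4 EettNn=8 Eettnn=4 eeTtNN=2 eeTtNn=4 eeTtnn=2 eettNN=2 eettNn=4 eettnn=2
ee T_ N_ hits 6/64; gcd=2; 6÷2/64÷2 = 3/32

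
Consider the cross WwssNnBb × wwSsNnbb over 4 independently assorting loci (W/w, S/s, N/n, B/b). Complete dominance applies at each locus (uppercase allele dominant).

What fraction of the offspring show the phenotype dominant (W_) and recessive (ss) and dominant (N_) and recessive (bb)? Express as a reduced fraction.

WwssNnBb gametes: WsNB×2, WsNb×2, WsnB×2, Wsnb×2, wsNB×2, wsNb×2, wsnB×2, wsnb×2
wwSsNnbb gametes: wSNb×4, wSnb×4, wsNb×4, wsnb×4
WwssNnBb×wwSsNnbb grid (16·16=256): WwSsNNBb=8 WwSsNNbb=8 WwSsNnBb=16 WwSsNnbb=16 WwSsnnBb=8 WwSsnnbb=8 WwssNNBb=8 WwssNNbb=8 WwssNnBb=16 WwssNnbb=16 WwssnnBb=8 Wwssnnbb=8 wwSsNNBb=8 wwSsNNbb=8 wwSsNnBb=16 wwSsNnbb=16 wwSsnnBb=8 wwSsnnbb=8 wwssNNBb=8 wwssNNbb=8 wwssNnBb=16 wwssNnbb=16 wwssnnBb=8 wwssnnbb=8
W_ ss N_ bb hits 24/256; gcd=8; 24÷8/256÷8 = 3/32

P(W_ ss N_ bb) = 3/32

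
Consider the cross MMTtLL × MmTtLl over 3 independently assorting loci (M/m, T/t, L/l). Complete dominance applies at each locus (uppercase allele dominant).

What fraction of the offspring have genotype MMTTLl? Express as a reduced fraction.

P(MMTTLl) = 1/16

MMTtLL gametes: MTL×4, MtL×4
MmTtLl gametes: MTL×1, MTl×1, MtL×1, Mtl×1, mTL×1, mTl×1, mtL×1, mtl×1
MMTtLL×MmTtLl grid (8·8=64): MMTTLL=4 MMTTLl=4 MMTtLL=8 MMTtLl=8 MMttLL=4 MMttLl=4 MmTTLL=4 MmTTLl=4 MmTtLL=8 MmTtLl=8 MmttLL=4 MmttLl=4
MMTTLl hits 4/64; gcd=4; 4÷4/64÷4 = 1/16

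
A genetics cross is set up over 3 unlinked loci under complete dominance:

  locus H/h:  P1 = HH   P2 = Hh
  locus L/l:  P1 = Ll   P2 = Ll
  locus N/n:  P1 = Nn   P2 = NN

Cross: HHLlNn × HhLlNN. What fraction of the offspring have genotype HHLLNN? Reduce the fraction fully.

P(HHLLNN) = 1/16

HHLlNn gametes: HLN×2, HLn×2, HlN×2, Hln×2
HhLlNN gametes: HLN×2, HlN×2, hLN×2, hlN×2
HHLlNn×HhLlNN grid (8·8=64): HHLLNN=4 HHLLNn=4 HHLlNN=8 HHLlNn=8 HHllNN=4 HHllNn=4 HhLLNN=4 HhLLNn=4 HhLlNN=8 HhLlNn=8 HhllNN=4 HhllNn=4
HHLLNN hits 4/64; gcd=4; 4÷4/64÷4 = 1/16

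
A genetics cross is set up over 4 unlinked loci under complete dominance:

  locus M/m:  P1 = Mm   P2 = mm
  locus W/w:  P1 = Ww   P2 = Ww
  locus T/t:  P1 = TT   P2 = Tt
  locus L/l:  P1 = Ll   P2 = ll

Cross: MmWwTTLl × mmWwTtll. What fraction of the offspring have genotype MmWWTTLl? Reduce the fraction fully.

P(MmWWTTLl) = 1/32

MmWwTTLl gametes: MWTL×2, MWTl×2, MwTL×2, MwTl×2, mWTL×2, mWTl×2, mwTL×2, mwTl×2
mmWwTtll gametes: mWTl×4, mWtl×4, mwTl×4, mwtl×4
MmWwTTLl×mmWwTtll grid (16·16=256): MmWWTTLl=8 MmWWTTll=8 MmWWTtLl=8 MmWWTtll=8 MmWwTTLl=16 MmWwTTll=16 MmWwTtLl=16 MmWwTtll=16 MmwwTTLl=8 MmwwTTll=8 MmwwTtLl=8 MmwwTtll=8 mmWWTTLl=8 mmWWTTll=8 mmWWTtLl=8 mmWWTtll=8 mmWwTTLl=16 mmWwTTll=16 mmWwTtLl=16 mmWwTtll=16 mmwwTTLl=8 mmwwTTll=8 mmwwTtLl=8 mmwwTtll=8
MmWWTTLl hits 8/256; gcd=8; 8÷8/256÷8 = 1/32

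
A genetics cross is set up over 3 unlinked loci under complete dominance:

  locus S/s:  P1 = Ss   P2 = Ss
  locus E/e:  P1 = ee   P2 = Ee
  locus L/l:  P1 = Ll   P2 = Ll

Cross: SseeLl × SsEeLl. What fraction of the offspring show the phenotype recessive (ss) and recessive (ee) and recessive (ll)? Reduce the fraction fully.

SseeLl gametes: SeL×2, Sel×2, seL×2, sel×2
SsEeLl gametes: SEL×1, SEl×1, SeL×1, Sel×1, sEL×1, sEl×1, seL×1, sel×1
SseeLl×SsEeLl grid (8·8=64): SSEeLL=2 SSEeLl=4 SSEell=2 SSeeLL=2 SSeeLl=4 SSeell=2 SsEeLL=4 SsEeLl=8 SsEell=4 SseeLL=4 SseeLl=8 Sseell=4 ssEeLL=2 ssEeLl=4 ssEell=2 sseeLL=2 sseeLl=4 sseell=2
ss ee ll hits 2/64; gcd=2; 2÷2/64÷2 = 1/32

P(ss ee ll) = 1/32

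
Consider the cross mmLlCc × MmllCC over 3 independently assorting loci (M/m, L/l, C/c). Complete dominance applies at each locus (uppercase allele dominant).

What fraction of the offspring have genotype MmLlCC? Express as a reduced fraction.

mmLlCc gametes: mLC×2, mLc×2, mlC×2, mlc×2
MmllCC gametes: MlC×4, mlC×4
mmLlCc×MmllCC grid (8·8=64): MmLlCC=8 MmLlCc=8 MmllCC=8 MmllCc=8 mmLlCC=8 mmLlCc=8 mmllCC=8 mmllCc=8
MmLlCC hits 8/64; gcd=8; 8÷8/64÷8 = 1/8

P(MmLlCC) = 1/8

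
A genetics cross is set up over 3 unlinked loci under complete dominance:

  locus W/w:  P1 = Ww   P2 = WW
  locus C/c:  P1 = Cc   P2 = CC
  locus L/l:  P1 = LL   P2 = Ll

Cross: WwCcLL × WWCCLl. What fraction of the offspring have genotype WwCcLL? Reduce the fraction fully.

WwCcLL gametes: WCL×2, WcL×2, wCL×2, wcL×2
WWCCLl gametes: WCL×4, WCl×4
WwCcLL×WWCCLl grid (8·8=64): WWCCLL=8 WWCCLl=8 WWCcLL=8 WWCcLl=8 WwCCLL=8 WwCCLl=8 WwCcLL=8 WwCcLl=8
WwCcLL hits 8/64; gcd=8; 8÷8/64÷8 = 1/8

P(WwCcLL) = 1/8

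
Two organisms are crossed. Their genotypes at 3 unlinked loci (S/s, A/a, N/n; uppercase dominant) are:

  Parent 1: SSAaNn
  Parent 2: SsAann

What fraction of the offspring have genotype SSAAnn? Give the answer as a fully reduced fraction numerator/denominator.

P(SSAAnn) = 1/16

SSAaNn gametes: SAN×2, SAn×2, SaN×2, San×2
SsAann gametes: SAn×2, San×2, sAn×2, san×2
SSAaNn×SsAann grid (8·8=64): SSAANn=4 SSAAnn=4 SSAaNn=8 SSAann=8 SSaaNn=4 SSaann=4 SsAANn=4 SsAAnn=4 SsAaNn=8 SsAann=8 SsaaNn=4 Ssaann=4
SSAAnn hits 4/64; gcd=4; 4÷4/64÷4 = 1/16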